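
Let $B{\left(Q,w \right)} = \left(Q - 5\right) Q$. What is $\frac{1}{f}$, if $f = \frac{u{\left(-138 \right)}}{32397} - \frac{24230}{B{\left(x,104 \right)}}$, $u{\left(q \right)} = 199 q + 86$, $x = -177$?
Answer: $- \frac{173939493}{277811629} \approx -0.62611$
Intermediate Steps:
$u{\left(q \right)} = 86 + 199 q$
$B{\left(Q,w \right)} = Q \left(-5 + Q\right)$ ($B{\left(Q,w \right)} = \left(-5 + Q\right) Q = Q \left(-5 + Q\right)$)
$f = - \frac{277811629}{173939493}$ ($f = \frac{86 + 199 \left(-138\right)}{32397} - \frac{24230}{\left(-177\right) \left(-5 - 177\right)} = \left(86 - 27462\right) \frac{1}{32397} - \frac{24230}{\left(-177\right) \left(-182\right)} = \left(-27376\right) \frac{1}{32397} - \frac{24230}{32214} = - \frac{27376}{32397} - \frac{12115}{16107} = - \frac{277811629}{173939493} \approx -1.5972$)
$\frac{1}{f} = \frac{1}{- \frac{277811629}{173939493}} = - \frac{173939493}{277811629}$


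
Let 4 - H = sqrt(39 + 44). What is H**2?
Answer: (4 - sqrt(83))**2 ≈ 26.117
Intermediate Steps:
H = 4 - sqrt(83) (H = 4 - sqrt(39 + 44) = 4 - sqrt(83) ≈ -5.1104)
H**2 = (4 - sqrt(83))**2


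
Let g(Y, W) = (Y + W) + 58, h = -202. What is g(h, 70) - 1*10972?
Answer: -11046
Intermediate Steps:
g(Y, W) = 58 + W + Y (g(Y, W) = (W + Y) + 58 = 58 + W + Y)
g(h, 70) - 1*10972 = (58 + 70 - 202) - 1*10972 = -74 - 10972 = -11046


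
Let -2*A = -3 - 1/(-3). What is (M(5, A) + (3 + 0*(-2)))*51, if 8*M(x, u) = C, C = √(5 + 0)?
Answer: 153 + 51*√5/8 ≈ 167.25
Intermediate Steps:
A = 4/3 (A = -(-3 - 1/(-3))/2 = -(-3 - 1*(-⅓))/2 = -(-3 + ⅓)/2 = -½*(-8/3) = 4/3 ≈ 1.3333)
C = √5 ≈ 2.2361
M(x, u) = √5/8
(M(5, A) + (3 + 0*(-2)))*51 = (√5/8 + (3 + 0*(-2)))*51 = (√5/8 + (3 + 0))*51 = (√5/8 + 3)*51 = (3 + √5/8)*51 = 153 + 51*√5/8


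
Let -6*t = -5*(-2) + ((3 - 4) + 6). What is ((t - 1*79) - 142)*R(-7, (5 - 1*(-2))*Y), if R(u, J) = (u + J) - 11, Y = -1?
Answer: 11175/2 ≈ 5587.5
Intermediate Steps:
t = -5/2 (t = -(-5*(-2) + ((3 - 4) + 6))/6 = -(10 + (-1 + 6))/6 = -(10 + 5)/6 = -⅙*15 = -5/2 ≈ -2.5000)
R(u, J) = -11 + J + u (R(u, J) = (J + u) - 11 = -11 + J + u)
((t - 1*79) - 142)*R(-7, (5 - 1*(-2))*Y) = ((-5/2 - 1*79) - 142)*(-11 + (5 - 1*(-2))*(-1) - 7) = ((-5/2 - 79) - 142)*(-11 + (5 + 2)*(-1) - 7) = (-163/2 - 142)*(-11 + 7*(-1) - 7) = -447*(-11 - 7 - 7)/2 = -447/2*(-25) = 11175/2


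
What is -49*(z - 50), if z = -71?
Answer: 5929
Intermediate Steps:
-49*(z - 50) = -49*(-71 - 50) = -49*(-121) = 5929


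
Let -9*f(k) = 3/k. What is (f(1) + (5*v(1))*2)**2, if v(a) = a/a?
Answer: 841/9 ≈ 93.444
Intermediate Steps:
v(a) = 1
f(k) = -1/(3*k)
(f(1) + (5*v(1))*2)**2 = (-1/3/1 + (5*1)*2)**2 = (-1/3*1 + 5*2)**2 = (-1/3 + 10)**2 = (29/3)**2 = 841/9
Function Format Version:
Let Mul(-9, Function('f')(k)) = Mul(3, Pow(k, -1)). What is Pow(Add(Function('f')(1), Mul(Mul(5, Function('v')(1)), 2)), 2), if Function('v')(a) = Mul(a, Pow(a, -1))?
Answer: Rational(841, 9) ≈ 93.444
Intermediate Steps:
Function('v')(a) = 1
Function('f')(k) = Mul(Rational(-1, 3), Pow(k, -1)) (Function('f')(k) = Mul(Rational(-1, 9), Mul(3, Pow(k, -1))) = Mul(Rational(-1, 3), Pow(k, -1)))
Pow(Add(Function('f')(1), Mul(Mul(5, Function('v')(1)), 2)), 2) = Pow(Add(Mul(Rational(-1, 3), Pow(1, -1)), Mul(Mul(5, 1), 2)), 2) = Pow(Add(Mul(Rational(-1, 3), 1), Mul(5, 2)), 2) = Pow(Add(Rational(-1, 3), 10), 2) = Pow(Rational(29, 3), 2) = Rational(841, 9)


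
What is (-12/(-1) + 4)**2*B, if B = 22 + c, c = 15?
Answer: 9472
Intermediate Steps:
B = 37 (B = 22 + 15 = 37)
(-12/(-1) + 4)**2*B = (-12/(-1) + 4)**2*37 = (-12*(-1) + 4)**2*37 = (12 + 4)**2*37 = 16**2*37 = 256*37 = 9472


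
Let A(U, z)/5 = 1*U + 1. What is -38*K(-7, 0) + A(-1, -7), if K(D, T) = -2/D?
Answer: -76/7 ≈ -10.857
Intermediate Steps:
A(U, z) = 5 + 5*U (A(U, z) = 5*(1*U + 1) = 5*(U + 1) = 5*(1 + U) = 5 + 5*U)
-38*K(-7, 0) + A(-1, -7) = -(-76)/(-7) + (5 + 5*(-1)) = -(-76)*(-1)/7 + (5 - 5) = -38*2/7 + 0 = -76/7 + 0 = -76/7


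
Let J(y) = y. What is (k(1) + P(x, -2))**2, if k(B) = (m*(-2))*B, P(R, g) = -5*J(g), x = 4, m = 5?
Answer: 0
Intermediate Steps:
P(R, g) = -5*g
k(B) = -10*B (k(B) = (5*(-2))*B = -10*B)
(k(1) + P(x, -2))**2 = (-10*1 - 5*(-2))**2 = (-10 + 10)**2 = 0**2 = 0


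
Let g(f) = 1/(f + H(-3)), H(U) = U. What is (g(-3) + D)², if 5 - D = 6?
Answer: 49/36 ≈ 1.3611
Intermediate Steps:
D = -1 (D = 5 - 1*6 = 5 - 6 = -1)
g(f) = 1/(-3 + f) (g(f) = 1/(f - 3) = 1/(-3 + f))
(g(-3) + D)² = (1/(-3 - 3) - 1)² = (1/(-6) - 1)² = (-⅙ - 1)² = (-7/6)² = 49/36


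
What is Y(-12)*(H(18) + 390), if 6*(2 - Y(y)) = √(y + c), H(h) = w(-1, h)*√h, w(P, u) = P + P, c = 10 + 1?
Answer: (12 - I)*(65 - √2) ≈ 763.03 - 63.586*I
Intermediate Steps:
c = 11
w(P, u) = 2*P
H(h) = -2*√h (H(h) = (2*(-1))*√h = -2*√h)
Y(y) = 2 - √(11 + y)/6 (Y(y) = 2 - √(y + 11)/6 = 2 - √(11 + y)/6)
Y(-12)*(H(18) + 390) = (2 - √(11 - 12)/6)*(-6*√2 + 390) = (2 - I/6)*(-6*√2 + 390) = (2 - I/6)*(390 - 6*√2)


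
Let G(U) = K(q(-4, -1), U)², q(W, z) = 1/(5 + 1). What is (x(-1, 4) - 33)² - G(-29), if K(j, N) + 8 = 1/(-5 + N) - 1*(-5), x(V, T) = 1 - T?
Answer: 1487567/1156 ≈ 1286.8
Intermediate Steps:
q(W, z) = ⅙ (q(W, z) = 1/6 = ⅙)
K(j, N) = -3 + 1/(-5 + N) (K(j, N) = -8 + (1/(-5 + N) - 1*(-5)) = -8 + (1/(-5 + N) + 5) = -8 + (5 + 1/(-5 + N)) = -3 + 1/(-5 + N))
G(U) = (16 - 3*U)²/(-5 + U)² (G(U) = ((16 - 3*U)/(-5 + U))² = (16 - 3*U)²/(-5 + U)²)
(x(-1, 4) - 33)² - G(-29) = ((1 - 1*4) - 33)² - (-16 + 3*(-29))²/(-5 - 29)² = ((1 - 4) - 33)² - (-16 - 87)²/(-34)² = (-3 - 33)² - (-103)²/1156 = (-36)² - 10609/1156 = 1296 - 1*10609/1156 = 1296 - 10609/1156 = 1487567/1156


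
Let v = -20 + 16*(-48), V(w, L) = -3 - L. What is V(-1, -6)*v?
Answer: -2364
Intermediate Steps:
v = -788 (v = -20 - 768 = -788)
V(-1, -6)*v = (-3 - 1*(-6))*(-788) = (-3 + 6)*(-788) = 3*(-788) = -2364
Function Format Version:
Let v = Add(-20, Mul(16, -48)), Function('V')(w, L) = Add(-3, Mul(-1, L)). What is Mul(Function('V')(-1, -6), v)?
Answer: -2364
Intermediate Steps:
v = -788 (v = Add(-20, -768) = -788)
Mul(Function('V')(-1, -6), v) = Mul(Add(-3, Mul(-1, -6)), -788) = Mul(Add(-3, 6), -788) = Mul(3, -788) = -2364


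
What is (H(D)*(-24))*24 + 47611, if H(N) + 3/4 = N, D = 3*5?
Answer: 39403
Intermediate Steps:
D = 15
H(N) = -¾ + N
(H(D)*(-24))*24 + 47611 = ((-¾ + 15)*(-24))*24 + 47611 = ((57/4)*(-24))*24 + 47611 = -342*24 + 47611 = -8208 + 47611 = 39403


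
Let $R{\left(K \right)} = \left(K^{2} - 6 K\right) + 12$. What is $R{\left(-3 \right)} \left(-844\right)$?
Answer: $-32916$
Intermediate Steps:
$R{\left(K \right)} = 12 + K^{2} - 6 K$
$R{\left(-3 \right)} \left(-844\right) = \left(12 + \left(-3\right)^{2} - -18\right) \left(-844\right) = \left(12 + 9 + 18\right) \left(-844\right) = 39 \left(-844\right) = -32916$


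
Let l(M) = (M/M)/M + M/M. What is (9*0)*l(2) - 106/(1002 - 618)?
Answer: -53/192 ≈ -0.27604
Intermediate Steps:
l(M) = 1 + 1/M (l(M) = 1/M + 1 = 1 + 1/M)
(9*0)*l(2) - 106/(1002 - 618) = (9*0)*((1 + 2)/2) - 106/(1002 - 618) = 0*((½)*3) - 106/384 = 0*(3/2) - 106*1/384 = 0 - 53/192 = -53/192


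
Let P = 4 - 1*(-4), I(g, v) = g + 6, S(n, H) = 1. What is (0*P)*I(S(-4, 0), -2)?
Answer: 0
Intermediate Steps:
I(g, v) = 6 + g
P = 8 (P = 4 + 4 = 8)
(0*P)*I(S(-4, 0), -2) = (0*8)*(6 + 1) = 0*7 = 0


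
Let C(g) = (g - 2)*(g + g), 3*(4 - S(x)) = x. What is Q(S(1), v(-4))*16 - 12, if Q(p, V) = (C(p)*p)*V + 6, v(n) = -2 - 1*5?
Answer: -133252/27 ≈ -4935.3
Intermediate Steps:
S(x) = 4 - x/3
v(n) = -7 (v(n) = -2 - 5 = -7)
C(g) = 2*g*(-2 + g) (C(g) = (-2 + g)*(2*g) = 2*g*(-2 + g))
Q(p, V) = 6 + 2*V*p**2*(-2 + p) (Q(p, V) = ((2*p*(-2 + p))*p)*V + 6 = (2*p**2*(-2 + p))*V + 6 = 2*V*p**2*(-2 + p) + 6 = 6 + 2*V*p**2*(-2 + p))
Q(S(1), v(-4))*16 - 12 = (6 + 2*(-7)*(4 - 1/3*1)**2*(-2 + (4 - 1/3*1)))*16 - 12 = (6 + 2*(-7)*(4 - 1/3)**2*(-2 + (4 - 1/3)))*16 - 12 = (6 + 2*(-7)*(11/3)**2*(-2 + 11/3))*16 - 12 = (6 + 2*(-7)*(121/9)*(5/3))*16 - 12 = (6 - 8470/27)*16 - 12 = -8308/27*16 - 12 = -132928/27 - 12 = -133252/27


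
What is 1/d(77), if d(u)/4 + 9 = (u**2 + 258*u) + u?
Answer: 1/103452 ≈ 9.6663e-6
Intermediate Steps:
d(u) = -36 + 4*u**2 + 1036*u (d(u) = -36 + 4*((u**2 + 258*u) + u) = -36 + 4*(u**2 + 259*u) = -36 + (4*u**2 + 1036*u) = -36 + 4*u**2 + 1036*u)
1/d(77) = 1/(-36 + 4*77**2 + 1036*77) = 1/(-36 + 4*5929 + 79772) = 1/(-36 + 23716 + 79772) = 1/103452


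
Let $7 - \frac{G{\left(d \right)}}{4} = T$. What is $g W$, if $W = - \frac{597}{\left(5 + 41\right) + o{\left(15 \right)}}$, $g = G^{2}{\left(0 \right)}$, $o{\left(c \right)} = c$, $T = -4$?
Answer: $- \frac{1155792}{61} \approx -18947.0$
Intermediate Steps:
$G{\left(d \right)} = 44$ ($G{\left(d \right)} = 28 - -16 = 28 + 16 = 44$)
$g = 1936$ ($g = 44^{2} = 1936$)
$W = - \frac{597}{61}$ ($W = - \frac{597}{\left(5 + 41\right) + 15} = - \frac{597}{46 + 15} = - \frac{597}{61} \approx -9.7869$)
$g W = 1936 \left(- \frac{597}{61}\right) = - \frac{1155792}{61}$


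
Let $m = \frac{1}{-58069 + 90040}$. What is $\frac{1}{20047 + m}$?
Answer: $\frac{31971}{640922638} \approx 4.9883 \cdot 10^{-5}$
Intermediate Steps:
$m = \frac{1}{31971} \approx 3.1278 \cdot 10^{-5}$
$\frac{1}{20047 + m} = \frac{1}{20047 + \frac{1}{31971}} = \frac{1}{\frac{640922638}{31971}} = \frac{31971}{640922638}$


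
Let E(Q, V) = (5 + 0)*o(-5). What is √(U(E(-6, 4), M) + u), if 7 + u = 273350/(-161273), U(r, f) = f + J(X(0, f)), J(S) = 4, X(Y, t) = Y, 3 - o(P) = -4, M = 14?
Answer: √4939077781/23039 ≈ 3.0504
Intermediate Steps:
o(P) = 7 (o(P) = 3 - 1*(-4) = 3 + 4 = 7)
E(Q, V) = 35 (E(Q, V) = (5 + 0)*7 = 5*7 = 35)
U(r, f) = 4 + f (U(r, f) = f + 4 = 4 + f)
u = -200323/23039 (u = -7 + 273350/(-161273) = -7 + 273350*(-1/161273) = -7 - 39050/23039 = -200323/23039 ≈ -8.6949)
√(U(E(-6, 4), M) + u) = √((4 + 14) - 200323/23039) = √(18 - 200323/23039) = √(214379/23039) = √4939077781/23039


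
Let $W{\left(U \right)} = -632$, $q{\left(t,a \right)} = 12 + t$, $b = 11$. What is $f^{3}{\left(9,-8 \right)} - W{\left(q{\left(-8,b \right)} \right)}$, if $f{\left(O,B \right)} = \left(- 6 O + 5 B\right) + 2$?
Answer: $-778056$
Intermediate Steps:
$f{\left(O,B \right)} = 2 - 6 O + 5 B$
$f^{3}{\left(9,-8 \right)} - W{\left(q{\left(-8,b \right)} \right)} = \left(2 - 54 + 5 \left(-8\right)\right)^{3} - -632 = \left(2 - 54 - 40\right)^{3} + 632 = \left(-92\right)^{3} + 632 = -778688 + 632 = -778056$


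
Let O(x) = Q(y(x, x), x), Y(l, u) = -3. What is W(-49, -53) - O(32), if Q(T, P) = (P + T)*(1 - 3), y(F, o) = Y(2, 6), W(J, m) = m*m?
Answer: 2867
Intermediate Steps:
W(J, m) = m²
y(F, o) = -3
Q(T, P) = -2*P - 2*T (Q(T, P) = (P + T)*(-2) = -2*P - 2*T)
O(x) = 6 - 2*x (O(x) = -2*x - 2*(-3) = -2*x + 6 = 6 - 2*x)
W(-49, -53) - O(32) = (-53)² - (6 - 2*32) = 2809 - (6 - 64) = 2809 - 1*(-58) = 2809 + 58 = 2867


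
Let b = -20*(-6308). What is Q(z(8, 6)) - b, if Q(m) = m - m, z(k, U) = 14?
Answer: -126160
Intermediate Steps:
Q(m) = 0
b = 126160
Q(z(8, 6)) - b = 0 - 1*126160 = 0 - 126160 = -126160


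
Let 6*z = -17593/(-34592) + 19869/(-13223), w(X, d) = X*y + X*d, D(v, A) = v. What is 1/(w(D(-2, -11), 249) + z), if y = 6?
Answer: -2744460096/1400129325169 ≈ -0.0019601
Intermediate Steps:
w(X, d) = 6*X + X*d (w(X, d) = X*6 + X*d = 6*X + X*d)
z = -454676209/2744460096 (z = (-17593/(-34592) + 19869/(-13223))/6 = (-17593*(-1/34592) + 19869*(-1/13223))/6 = (17593/34592 - 19869/13223)/6 = (⅙)*(-454676209/457410016) = -454676209/2744460096 ≈ -0.16567)
1/(w(D(-2, -11), 249) + z) = 1/(-2*(6 + 249) - 454676209/2744460096) = 1/(-2*255 - 454676209/2744460096) = 1/(-510 - 454676209/2744460096) = 1/(-1400129325169/2744460096) = -2744460096/1400129325169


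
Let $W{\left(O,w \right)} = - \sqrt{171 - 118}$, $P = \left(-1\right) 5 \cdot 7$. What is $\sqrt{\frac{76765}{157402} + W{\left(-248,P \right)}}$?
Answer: $\frac{\sqrt{12082964530 - 24775389604 \sqrt{53}}}{157402} \approx 2.6062 i$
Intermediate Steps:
$P = -35$ ($P = \left(-5\right) 7 = -35$)
$W{\left(O,w \right)} = - \sqrt{53}$
$\sqrt{\frac{76765}{157402} + W{\left(-248,P \right)}} = \sqrt{\frac{76765}{157402} - \sqrt{53}}$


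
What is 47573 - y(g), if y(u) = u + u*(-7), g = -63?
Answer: 47195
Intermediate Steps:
y(u) = -6*u (y(u) = u - 7*u = -6*u)
47573 - y(g) = 47573 - (-6)*(-63) = 47573 - 1*378 = 47573 - 378 = 47195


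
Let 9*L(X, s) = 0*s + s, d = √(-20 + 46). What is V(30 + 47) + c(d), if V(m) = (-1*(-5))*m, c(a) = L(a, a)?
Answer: 385 + √26/9 ≈ 385.57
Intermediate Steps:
d = √26 ≈ 5.0990
L(X, s) = s/9 (L(X, s) = (0*s + s)/9 = (0 + s)/9 = s/9)
c(a) = a/9
V(m) = 5*m
V(30 + 47) + c(d) = 5*(30 + 47) + √26/9 = 5*77 + √26/9 = 385 + √26/9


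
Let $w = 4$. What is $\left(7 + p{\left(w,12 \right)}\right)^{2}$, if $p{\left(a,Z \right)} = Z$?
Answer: $361$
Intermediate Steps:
$\left(7 + p{\left(w,12 \right)}\right)^{2} = \left(7 + 12\right)^{2} = 19^{2} = 361$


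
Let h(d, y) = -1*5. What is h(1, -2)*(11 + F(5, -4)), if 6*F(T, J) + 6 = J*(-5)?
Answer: -200/3 ≈ -66.667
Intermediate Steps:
h(d, y) = -5
F(T, J) = -1 - 5*J/6 (F(T, J) = -1 + (J*(-5))/6 = -1 + (-5*J)/6 = -1 - 5*J/6)
h(1, -2)*(11 + F(5, -4)) = -5*(11 + (-1 - 5/6*(-4))) = -5*(11 + (-1 + 10/3)) = -5*(11 + 7/3) = -5*40/3 = -200/3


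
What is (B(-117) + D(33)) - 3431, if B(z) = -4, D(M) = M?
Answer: -3402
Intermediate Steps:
(B(-117) + D(33)) - 3431 = (-4 + 33) - 3431 = 29 - 3431 = -3402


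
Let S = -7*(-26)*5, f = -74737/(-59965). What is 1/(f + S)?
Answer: 59965/54642887 ≈ 0.0010974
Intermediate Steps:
f = 74737/59965 (f = -74737*(-1/59965) = 74737/59965 ≈ 1.2463)
S = 910 (S = 182*5 = 910)
1/(f + S) = 1/(74737/59965 + 910) = 1/(54642887/59965) = 59965/54642887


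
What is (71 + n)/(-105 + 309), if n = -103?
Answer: -8/51 ≈ -0.15686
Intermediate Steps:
(71 + n)/(-105 + 309) = (71 - 103)/(-105 + 309) = -32/204 = -32*1/204 = -8/51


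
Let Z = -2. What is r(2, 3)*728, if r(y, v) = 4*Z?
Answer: -5824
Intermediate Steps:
r(y, v) = -8 (r(y, v) = 4*(-2) = -8)
r(2, 3)*728 = -8*728 = -5824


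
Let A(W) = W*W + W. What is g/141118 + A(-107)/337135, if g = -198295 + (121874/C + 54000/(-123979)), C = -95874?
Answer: -193902827785287398546/141375853302421599195 ≈ -1.3715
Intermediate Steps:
A(W) = W + W² (A(W) = W² + W = W + W²)
g = -1178513283950608/5943181323 (g = -198295 + (121874/(-95874) + 54000/(-123979)) = -198295 + (121874*(-1/95874) + 54000*(-1/123979)) = -198295 + (-60937/47937 - 54000/123979) = -198295 - 10143506323/5943181323 = -1178513283950608/5943181323 ≈ -1.9830e+5)
g/141118 + A(-107)/337135 = -1178513283950608/5943181323/141118 - 107*(1 - 107)/337135 = -1178513283950608/5943181323*1/141118 - 107*(-106)*(1/337135) = -589256641975304/419344930969557 + 11342*(1/337135) = -589256641975304/419344930969557 + 11342/337135 = -193902827785287398546/141375853302421599195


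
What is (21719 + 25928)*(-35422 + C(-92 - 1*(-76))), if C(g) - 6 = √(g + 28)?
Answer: -1687466152 + 95294*√3 ≈ -1.6873e+9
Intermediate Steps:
C(g) = 6 + √(28 + g) (C(g) = 6 + √(g + 28) = 6 + √(28 + g))
(21719 + 25928)*(-35422 + C(-92 - 1*(-76))) = (21719 + 25928)*(-35422 + (6 + √(28 + (-92 - 1*(-76))))) = 47647*(-35422 + (6 + √(28 + (-92 + 76)))) = 47647*(-35422 + (6 + √(28 - 16))) = 47647*(-35422 + (6 + √12)) = 47647*(-35422 + (6 + 2*√3)) = 47647*(-35416 + 2*√3) = -1687466152 + 95294*√3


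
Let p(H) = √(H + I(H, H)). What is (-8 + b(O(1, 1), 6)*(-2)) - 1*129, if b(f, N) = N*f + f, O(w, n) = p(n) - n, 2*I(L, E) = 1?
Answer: -123 - 7*√6 ≈ -140.15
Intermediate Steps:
I(L, E) = ½ (I(L, E) = (½)*1 = ½)
p(H) = √(½ + H) (p(H) = √(H + ½) = √(½ + H))
O(w, n) = √(2 + 4*n)/2 - n
b(f, N) = f + N*f
(-8 + b(O(1, 1), 6)*(-2)) - 1*129 = (-8 + ((√(2 + 4*1)/2 - 1*1)*(1 + 6))*(-2)) - 1*129 = (-8 + ((√(2 + 4)/2 - 1)*7)*(-2)) - 129 = (-8 + ((√6/2 - 1)*7)*(-2)) - 129 = (-8 + ((-1 + √6/2)*7)*(-2)) - 129 = (-8 + (-7 + 7*√6/2)*(-2)) - 129 = (-8 + (14 - 7*√6)) - 129 = (6 - 7*√6) - 129 = -123 - 7*√6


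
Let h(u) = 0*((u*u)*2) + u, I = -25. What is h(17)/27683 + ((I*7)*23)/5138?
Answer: -15905247/20319322 ≈ -0.78276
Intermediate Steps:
h(u) = u (h(u) = 0*(u**2*2) + u = 0*(2*u**2) + u = 0 + u = u)
h(17)/27683 + ((I*7)*23)/5138 = 17/27683 + (-25*7*23)/5138 = 17*(1/27683) - 175*23*(1/5138) = 17/27683 - 4025*1/5138 = 17/27683 - 575/734 = -15905247/20319322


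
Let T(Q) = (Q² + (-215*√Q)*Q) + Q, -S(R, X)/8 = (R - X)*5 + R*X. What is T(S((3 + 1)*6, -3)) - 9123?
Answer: 244389 + 650160*I*√14 ≈ 2.4439e+5 + 2.4327e+6*I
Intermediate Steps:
S(R, X) = -40*R + 40*X - 8*R*X (S(R, X) = -8*((R - X)*5 + R*X) = -8*((-5*X + 5*R) + R*X) = -8*(-5*X + 5*R + R*X) = -40*R + 40*X - 8*R*X)
T(Q) = Q + Q² - 215*Q^(3/2) (T(Q) = (Q² - 215*Q^(3/2)) + Q = Q + Q² - 215*Q^(3/2))
T(S((3 + 1)*6, -3)) - 9123 = ((-40*(3 + 1)*6 + 40*(-3) - 8*(3 + 1)*6*(-3)) + (-40*(3 + 1)*6 + 40*(-3) - 8*(3 + 1)*6*(-3))² - 215*(-40*(3 + 1)*6 + 40*(-3) - 8*(3 + 1)*6*(-3))^(3/2)) - 9123 = ((-160*6 - 120 - 8*4*6*(-3)) + (-160*6 - 120 - 8*4*6*(-3))² - 215*(-160*6 - 120 - 8*4*6*(-3))^(3/2)) - 9123 = ((-40*24 - 120 - 8*24*(-3)) + (-40*24 - 120 - 8*24*(-3))² - 215*(-40*24 - 120 - 8*24*(-3))^(3/2)) - 9123 = ((-960 - 120 + 576) + (-960 - 120 + 576)² - 215*(-960 - 120 + 576)^(3/2)) - 9123 = (-504 + (-504)² - (-650160)*I*√14) - 9123 = (-504 + 254016 - (-650160)*I*√14) - 9123 = (-504 + 254016 + 650160*I*√14) - 9123 = (253512 + 650160*I*√14) - 9123 = 244389 + 650160*I*√14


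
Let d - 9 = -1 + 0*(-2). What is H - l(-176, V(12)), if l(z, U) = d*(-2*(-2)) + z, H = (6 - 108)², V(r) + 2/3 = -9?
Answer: 10548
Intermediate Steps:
V(r) = -29/3 (V(r) = -⅔ - 9 = -29/3)
d = 8 (d = 9 + (-1 + 0*(-2)) = 9 + (-1 + 0) = 9 - 1 = 8)
H = 10404 (H = (-102)² = 10404)
l(z, U) = 32 + z (l(z, U) = 8*(-2*(-2)) + z = 8*4 + z = 32 + z)
H - l(-176, V(12)) = 10404 - (32 - 176) = 10404 - 1*(-144) = 10404 + 144 = 10548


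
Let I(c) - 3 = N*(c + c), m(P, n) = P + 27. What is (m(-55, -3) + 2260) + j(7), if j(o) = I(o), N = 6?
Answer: 2319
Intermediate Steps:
m(P, n) = 27 + P
I(c) = 3 + 12*c (I(c) = 3 + 6*(c + c) = 3 + 6*(2*c) = 3 + 12*c)
j(o) = 3 + 12*o
(m(-55, -3) + 2260) + j(7) = ((27 - 55) + 2260) + (3 + 12*7) = (-28 + 2260) + (3 + 84) = 2232 + 87 = 2319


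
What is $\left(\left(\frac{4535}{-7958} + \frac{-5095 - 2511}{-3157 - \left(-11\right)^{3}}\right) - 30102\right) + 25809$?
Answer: $- \frac{31165328803}{7265654} \approx -4289.4$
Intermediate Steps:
$\left(\left(\frac{4535}{-7958} + \frac{-5095 - 2511}{-3157 - \left(-11\right)^{3}}\right) - 30102\right) + 25809 = \left(\left(4535 \left(- \frac{1}{7958}\right) - \frac{7606}{-3157 - -1331}\right) - 30102\right) + 25809 = \left(\left(- \frac{4535}{7958} - \frac{7606}{-3157 + 1331}\right) - 30102\right) + 25809 = \left(\left(- \frac{4535}{7958} - \frac{7606}{-1826}\right) - 30102\right) + 25809 = \left(\left(- \frac{4535}{7958} - - \frac{3803}{913}\right) - 30102\right) + 25809 = \left(\left(- \frac{4535}{7958} + \frac{3803}{913}\right) - 30102\right) + 25809 = \left(\frac{26123819}{7265654} - 30102\right) + 25809 = - \frac{218684592889}{7265654} + 25809 = - \frac{31165328803}{7265654}$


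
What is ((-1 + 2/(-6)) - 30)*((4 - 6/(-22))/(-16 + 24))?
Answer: -2209/132 ≈ -16.735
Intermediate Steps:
((-1 + 2/(-6)) - 30)*((4 - 6/(-22))/(-16 + 24)) = ((-1 + 2*(-1/6)) - 30)*((4 - 6*(-1/22))/8) = ((-1 - 1/3) - 30)*((4 + 3/11)*(1/8)) = (-4/3 - 30)*((47/11)*(1/8)) = -94/3*47/88 = -2209/132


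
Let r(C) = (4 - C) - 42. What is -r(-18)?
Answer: 20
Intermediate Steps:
r(C) = -38 - C
-r(-18) = -(-38 - 1*(-18)) = -(-38 + 18) = -1*(-20) = 20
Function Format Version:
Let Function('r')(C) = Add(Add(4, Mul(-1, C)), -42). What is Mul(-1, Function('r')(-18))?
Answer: 20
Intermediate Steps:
Function('r')(C) = Add(-38, Mul(-1, C))
Mul(-1, Function('r')(-18)) = Mul(-1, Add(-38, Mul(-1, -18))) = Mul(-1, Add(-38, 18)) = Mul(-1, -20) = 20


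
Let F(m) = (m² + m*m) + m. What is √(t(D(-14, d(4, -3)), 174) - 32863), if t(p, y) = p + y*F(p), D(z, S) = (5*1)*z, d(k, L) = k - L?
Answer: 13*√9823 ≈ 1288.4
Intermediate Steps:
F(m) = m + 2*m² (F(m) = (m² + m²) + m = 2*m² + m = m + 2*m²)
D(z, S) = 5*z
t(p, y) = p + p*y*(1 + 2*p) (t(p, y) = p + y*(p*(1 + 2*p)) = p + p*y*(1 + 2*p))
√(t(D(-14, d(4, -3)), 174) - 32863) = √((5*(-14))*(1 + 174*(1 + 2*(5*(-14)))) - 32863) = √(-70*(1 + 174*(1 + 2*(-70))) - 32863) = √(-70*(1 + 174*(1 - 140)) - 32863) = √(-70*(1 + 174*(-139)) - 32863) = √(-70*(1 - 24186) - 32863) = √(-70*(-24185) - 32863) = √(1692950 - 32863) = √1660087 = 13*√9823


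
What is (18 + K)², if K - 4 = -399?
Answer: 142129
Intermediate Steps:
K = -395 (K = 4 - 399 = -395)
(18 + K)² = (18 - 395)² = (-377)² = 142129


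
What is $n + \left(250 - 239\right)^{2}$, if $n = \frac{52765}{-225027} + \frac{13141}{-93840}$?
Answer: $\frac{49944941723}{414049680} \approx 120.63$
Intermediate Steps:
$n = - \frac{155069557}{414049680}$ ($n = 52765 \left(- \frac{1}{225027}\right) + 13141 \left(- \frac{1}{93840}\right) = - \frac{52765}{225027} - \frac{773}{5520} = - \frac{155069557}{414049680} \approx -0.37452$)
$n + \left(250 - 239\right)^{2} = - \frac{155069557}{414049680} + \left(250 - 239\right)^{2} = - \frac{155069557}{414049680} + 11^{2} = - \frac{155069557}{414049680} + 121 = \frac{49944941723}{414049680}$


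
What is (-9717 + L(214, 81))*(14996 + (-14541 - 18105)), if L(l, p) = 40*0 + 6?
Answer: 171399150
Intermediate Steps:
L(l, p) = 6 (L(l, p) = 0 + 6 = 6)
(-9717 + L(214, 81))*(14996 + (-14541 - 18105)) = (-9717 + 6)*(14996 + (-14541 - 18105)) = -9711*(14996 - 32646) = -9711*(-17650) = 171399150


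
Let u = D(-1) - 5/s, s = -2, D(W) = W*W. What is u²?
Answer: 49/4 ≈ 12.250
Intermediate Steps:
D(W) = W²
u = 7/2 (u = (-1)² - 5/(-2) = 1 - ½*(-5) = 1 + 5/2 = 7/2 ≈ 3.5000)
u² = (7/2)² = 49/4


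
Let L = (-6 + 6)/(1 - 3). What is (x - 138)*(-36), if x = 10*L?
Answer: 4968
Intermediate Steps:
L = 0 (L = 0/(-2) = 0*(-½) = 0)
x = 0 (x = 10*0 = 0)
(x - 138)*(-36) = (0 - 138)*(-36) = -138*(-36) = 4968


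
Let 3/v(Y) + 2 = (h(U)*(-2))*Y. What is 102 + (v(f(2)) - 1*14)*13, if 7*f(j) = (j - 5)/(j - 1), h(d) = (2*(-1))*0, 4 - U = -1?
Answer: -199/2 ≈ -99.500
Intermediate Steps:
U = 5 (U = 4 - 1*(-1) = 4 + 1 = 5)
h(d) = 0 (h(d) = -2*0 = 0)
f(j) = (-5 + j)/(7*(-1 + j)) (f(j) = ((j - 5)/(j - 1))/7 = ((-5 + j)/(-1 + j))/7 = (-5 + j)/(7*(-1 + j)))
v(Y) = -3/2 (v(Y) = 3/(-2 + (0*(-2))*Y) = 3/(-2 + 0*Y) = 3/(-2 + 0) = 3/(-2) = 3*(-½) = -3/2)
102 + (v(f(2)) - 1*14)*13 = 102 + (-3/2 - 1*14)*13 = 102 + (-3/2 - 14)*13 = 102 - 31/2*13 = 102 - 403/2 = -199/2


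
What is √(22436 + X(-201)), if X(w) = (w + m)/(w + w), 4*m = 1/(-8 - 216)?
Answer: √11370597067263/22512 ≈ 149.79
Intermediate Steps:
m = -1/896 (m = 1/(4*(-8 - 216)) = (¼)/(-224) = (¼)*(-1/224) = -1/896 ≈ -0.0011161)
X(w) = (-1/896 + w)/(2*w) (X(w) = (w - 1/896)/(w + w) = (-1/896 + w)/((2*w)) = (-1/896 + w)*(1/(2*w)) = (-1/896 + w)/(2*w))
√(22436 + X(-201)) = √(22436 + (1/1792)*(-1 + 896*(-201))/(-201)) = √(22436 + (1/1792)*(-1/201)*(-1 - 180096)) = √(22436 + (1/1792)*(-1/201)*(-180097)) = √(22436 + 180097/360192) = √(8081447809/360192) = √11370597067263/22512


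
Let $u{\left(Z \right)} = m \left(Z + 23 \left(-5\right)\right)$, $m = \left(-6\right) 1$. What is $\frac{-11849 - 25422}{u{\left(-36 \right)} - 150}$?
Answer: $- \frac{37271}{756} \approx -49.3$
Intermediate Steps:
$m = -6$
$u{\left(Z \right)} = 690 - 6 Z$ ($u{\left(Z \right)} = - 6 \left(Z + 23 \left(-5\right)\right) = - 6 \left(Z - 115\right) = - 6 \left(-115 + Z\right) = 690 - 6 Z$)
$\frac{-11849 - 25422}{u{\left(-36 \right)} - 150} = \frac{-11849 - 25422}{\left(690 - -216\right) - 150} = - \frac{37271}{\left(690 + 216\right) - 150} = - \frac{37271}{906 - 150} = - \frac{37271}{756}$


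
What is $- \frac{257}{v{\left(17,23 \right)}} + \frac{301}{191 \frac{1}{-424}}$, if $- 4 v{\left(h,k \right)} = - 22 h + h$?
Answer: $- \frac{45758116}{68187} \approx -671.07$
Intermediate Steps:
$v{\left(h,k \right)} = \frac{21 h}{4}$ ($v{\left(h,k \right)} = - \frac{- 22 h + h}{4} = - \frac{\left(-21\right) h}{4} = \frac{21 h}{4}$)
$- \frac{257}{v{\left(17,23 \right)}} + \frac{301}{191 \frac{1}{-424}} = - \frac{257}{\frac{21}{4} \cdot 17} + \frac{301}{191 \frac{1}{-424}} = - \frac{257}{\frac{357}{4}} + \frac{301}{191 \left(- \frac{1}{424}\right)} = \left(-257\right) \frac{4}{357} + \frac{301}{- \frac{191}{424}} = - \frac{1028}{357} + 301 \left(- \frac{424}{191}\right) = - \frac{1028}{357} - \frac{127624}{191} = - \frac{45758116}{68187}$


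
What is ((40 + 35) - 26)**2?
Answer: 2401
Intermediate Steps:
((40 + 35) - 26)**2 = (75 - 26)**2 = 49**2 = 2401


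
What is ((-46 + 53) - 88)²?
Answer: 6561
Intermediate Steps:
((-46 + 53) - 88)² = (7 - 88)² = (-81)² = 6561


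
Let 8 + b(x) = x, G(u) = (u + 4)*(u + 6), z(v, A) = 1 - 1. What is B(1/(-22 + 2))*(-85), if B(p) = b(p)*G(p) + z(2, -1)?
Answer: 25730537/1600 ≈ 16082.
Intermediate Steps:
z(v, A) = 0
G(u) = (4 + u)*(6 + u)
b(x) = -8 + x
B(p) = (-8 + p)*(24 + p**2 + 10*p) (B(p) = (-8 + p)*(24 + p**2 + 10*p) + 0 = (-8 + p)*(24 + p**2 + 10*p))
B(1/(-22 + 2))*(-85) = ((-8 + 1/(-22 + 2))*(24 + (1/(-22 + 2))**2 + 10/(-22 + 2)))*(-85) = ((-8 + 1/(-20))*(24 + (1/(-20))**2 + 10/(-20)))*(-85) = ((-8 - 1/20)*(24 + (-1/20)**2 + 10*(-1/20)))*(-85) = -161*(24 + 1/400 - 1/2)/20*(-85) = -161/20*9401/400*(-85) = -1513561/8000*(-85) = 25730537/1600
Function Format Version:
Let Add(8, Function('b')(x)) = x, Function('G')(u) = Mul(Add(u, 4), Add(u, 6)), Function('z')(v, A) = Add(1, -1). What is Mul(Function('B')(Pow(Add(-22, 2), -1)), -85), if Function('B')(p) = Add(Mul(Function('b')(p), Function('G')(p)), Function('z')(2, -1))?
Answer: Rational(25730537, 1600) ≈ 16082.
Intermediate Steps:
Function('z')(v, A) = 0
Function('G')(u) = Mul(Add(4, u), Add(6, u))
Function('b')(x) = Add(-8, x)
Function('B')(p) = Mul(Add(-8, p), Add(24, Pow(p, 2), Mul(10, p))) (Function('B')(p) = Add(Mul(Add(-8, p), Add(24, Pow(p, 2), Mul(10, p))), 0) = Mul(Add(-8, p), Add(24, Pow(p, 2), Mul(10, p))))
Mul(Function('B')(Pow(Add(-22, 2), -1)), -85) = Mul(Mul(Add(-8, Pow(Add(-22, 2), -1)), Add(24, Pow(Pow(Add(-22, 2), -1), 2), Mul(10, Pow(Add(-22, 2), -1)))), -85) = Mul(Mul(Add(-8, Pow(-20, -1)), Add(24, Pow(Pow(-20, -1), 2), Mul(10, Pow(-20, -1)))), -85) = Mul(Mul(Add(-8, Rational(-1, 20)), Add(24, Pow(Rational(-1, 20), 2), Mul(10, Rational(-1, 20)))), -85) = Mul(Mul(Rational(-161, 20), Add(24, Rational(1, 400), Rational(-1, 2))), -85) = Mul(Mul(Rational(-161, 20), Rational(9401, 400)), -85) = Mul(Rational(-1513561, 8000), -85) = Rational(25730537, 1600)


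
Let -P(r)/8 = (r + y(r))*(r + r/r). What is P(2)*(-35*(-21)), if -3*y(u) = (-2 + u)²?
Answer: -35280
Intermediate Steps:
y(u) = -(-2 + u)²/3
P(r) = -8*(1 + r)*(r - (-2 + r)²/3) (P(r) = -8*(r - (-2 + r)²/3)*(r + r/r) = -8*(r - (-2 + r)²/3)*(r + 1) = -8*(r - (-2 + r)²/3)*(1 + r) = -8*(1 + r)*(r - (-2 + r)²/3))
P(2)*(-35*(-21)) = (32/3 - 16*2² - 8*2 + (8/3)*2³)*(-35*(-21)) = (32/3 - 16*4 - 16 + (8/3)*8)*735 = (32/3 - 64 - 16 + 64/3)*735 = -48*735 = -35280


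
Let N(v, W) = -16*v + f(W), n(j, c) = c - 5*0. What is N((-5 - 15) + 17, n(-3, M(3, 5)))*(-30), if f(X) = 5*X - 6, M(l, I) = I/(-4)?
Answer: -2145/2 ≈ -1072.5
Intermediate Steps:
M(l, I) = -I/4 (M(l, I) = I*(-¼) = -I/4)
n(j, c) = c (n(j, c) = c + 0 = c)
f(X) = -6 + 5*X
N(v, W) = -6 - 16*v + 5*W (N(v, W) = -16*v + (-6 + 5*W) = -6 - 16*v + 5*W)
N((-5 - 15) + 17, n(-3, M(3, 5)))*(-30) = (-6 - 16*((-5 - 15) + 17) + 5*(-¼*5))*(-30) = (-6 - 16*(-20 + 17) + 5*(-5/4))*(-30) = (-6 - 16*(-3) - 25/4)*(-30) = (-6 + 48 - 25/4)*(-30) = (143/4)*(-30) = -2145/2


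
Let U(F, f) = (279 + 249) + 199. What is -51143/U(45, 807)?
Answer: -51143/727 ≈ -70.348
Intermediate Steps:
U(F, f) = 727 (U(F, f) = 528 + 199 = 727)
-51143/U(45, 807) = -51143/727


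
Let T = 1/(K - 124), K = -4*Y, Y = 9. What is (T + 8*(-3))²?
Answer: 14753281/25600 ≈ 576.30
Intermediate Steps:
K = -36 (K = -4*9 = -36)
T = -1/160 (T = 1/(-36 - 124) = 1/(-160) = -1/160 ≈ -0.0062500)
(T + 8*(-3))² = (-1/160 + 8*(-3))² = (-1/160 - 24)² = (-3841/160)² = 14753281/25600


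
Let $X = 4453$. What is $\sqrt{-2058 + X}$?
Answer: $\sqrt{2395} \approx 48.939$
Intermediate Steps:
$\sqrt{-2058 + X} = \sqrt{-2058 + 4453} = \sqrt{2395}$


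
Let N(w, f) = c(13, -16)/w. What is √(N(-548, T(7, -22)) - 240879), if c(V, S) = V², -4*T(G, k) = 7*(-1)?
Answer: I*√18084254957/274 ≈ 490.79*I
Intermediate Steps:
T(G, k) = 7/4 (T(G, k) = -7*(-1)/4 = -¼*(-7) = 7/4)
N(w, f) = 169/w (N(w, f) = 13²/w = 169/w)
√(N(-548, T(7, -22)) - 240879) = √(169/(-548) - 240879) = √(169*(-1/548) - 240879) = √(-169/548 - 240879) = √(-132001861/548) = I*√18084254957/274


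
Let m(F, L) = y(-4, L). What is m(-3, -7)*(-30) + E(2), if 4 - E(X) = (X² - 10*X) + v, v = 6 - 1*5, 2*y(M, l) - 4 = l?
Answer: 64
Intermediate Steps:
y(M, l) = 2 + l/2
v = 1 (v = 6 - 5 = 1)
E(X) = 3 - X² + 10*X (E(X) = 4 - ((X² - 10*X) + 1) = 4 - (1 + X² - 10*X) = 4 + (-1 - X² + 10*X) = 3 - X² + 10*X)
m(F, L) = 2 + L/2
m(-3, -7)*(-30) + E(2) = (2 + (½)*(-7))*(-30) + (3 - 1*2² + 10*2) = (2 - 7/2)*(-30) + (3 - 1*4 + 20) = -3/2*(-30) + (3 - 4 + 20) = 45 + 19 = 64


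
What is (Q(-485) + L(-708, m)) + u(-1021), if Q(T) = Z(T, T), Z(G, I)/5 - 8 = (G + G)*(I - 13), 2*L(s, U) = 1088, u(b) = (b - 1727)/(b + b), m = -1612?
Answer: 2466618938/1021 ≈ 2.4159e+6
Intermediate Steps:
u(b) = (-1727 + b)/(2*b) (u(b) = (-1727 + b)/((2*b)) = (-1727 + b)*(1/(2*b)) = (-1727 + b)/(2*b))
L(s, U) = 544 (L(s, U) = (½)*1088 = 544)
Z(G, I) = 40 + 10*G*(-13 + I) (Z(G, I) = 40 + 5*((G + G)*(I - 13)) = 40 + 5*((2*G)*(-13 + I)) = 40 + 5*(2*G*(-13 + I)) = 40 + 10*G*(-13 + I))
Q(T) = 40 - 130*T + 10*T² (Q(T) = 40 - 130*T + 10*T*T = 40 - 130*T + 10*T²)
(Q(-485) + L(-708, m)) + u(-1021) = ((40 - 130*(-485) + 10*(-485)²) + 544) + (½)*(-1727 - 1021)/(-1021) = ((40 + 63050 + 10*235225) + 544) + (½)*(-1/1021)*(-2748) = ((40 + 63050 + 2352250) + 544) + 1374/1021 = (2415340 + 544) + 1374/1021 = 2415884 + 1374/1021 = 2466618938/1021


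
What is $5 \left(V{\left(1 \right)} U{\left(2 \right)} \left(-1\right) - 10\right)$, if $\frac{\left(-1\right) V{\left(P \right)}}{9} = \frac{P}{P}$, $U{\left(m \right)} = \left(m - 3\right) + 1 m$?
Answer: $-5$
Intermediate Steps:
$U{\left(m \right)} = -3 + 2 m$ ($U{\left(m \right)} = \left(m - 3\right) + m = \left(-3 + m\right) + m = -3 + 2 m$)
$V{\left(P \right)} = -9$ ($V{\left(P \right)} = - 9 \frac{P}{P} = \left(-9\right) 1 = -9$)
$5 \left(V{\left(1 \right)} U{\left(2 \right)} \left(-1\right) - 10\right) = 5 \left(- 9 \left(-3 + 2 \cdot 2\right) \left(-1\right) - 10\right) = 5 \left(- 9 \left(-3 + 4\right) \left(-1\right) - 10\right) = 5 \left(\left(-9\right) 1 \left(-1\right) - 10\right) = 5 \left(\left(-9\right) \left(-1\right) - 10\right) = 5 \left(9 - 10\right) = 5 \left(-1\right) = -5$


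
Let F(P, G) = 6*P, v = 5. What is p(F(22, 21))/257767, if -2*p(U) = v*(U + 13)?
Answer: -725/515534 ≈ -0.0014063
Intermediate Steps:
p(U) = -65/2 - 5*U/2 (p(U) = -5*(U + 13)/2 = -5*(13 + U)/2 = -(65 + 5*U)/2 = -65/2 - 5*U/2)
p(F(22, 21))/257767 = (-65/2 - 15*22)/257767 = (-65/2 - 5/2*132)*(1/257767) = (-65/2 - 330)*(1/257767) = -725/2*1/257767 = -725/515534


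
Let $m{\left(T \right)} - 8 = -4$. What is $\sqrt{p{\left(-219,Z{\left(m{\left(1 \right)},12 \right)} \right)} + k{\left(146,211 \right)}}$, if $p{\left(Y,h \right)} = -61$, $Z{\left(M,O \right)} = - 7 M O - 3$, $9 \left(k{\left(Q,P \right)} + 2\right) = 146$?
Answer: $\frac{i \sqrt{421}}{3} \approx 6.8394 i$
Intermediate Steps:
$k{\left(Q,P \right)} = \frac{128}{9}$ ($k{\left(Q,P \right)} = -2 + \frac{1}{9} \cdot 146 = -2 + \frac{146}{9} = \frac{128}{9}$)
$m{\left(T \right)} = 4$ ($m{\left(T \right)} = 8 - 4 = 4$)
$Z{\left(M,O \right)} = -3 - 7 M O$ ($Z{\left(M,O \right)} = - 7 M O - 3 = -3 - 7 M O$)
$\sqrt{p{\left(-219,Z{\left(m{\left(1 \right)},12 \right)} \right)} + k{\left(146,211 \right)}} = \sqrt{-61 + \frac{128}{9}} = \sqrt{- \frac{421}{9}} = \frac{i \sqrt{421}}{3}$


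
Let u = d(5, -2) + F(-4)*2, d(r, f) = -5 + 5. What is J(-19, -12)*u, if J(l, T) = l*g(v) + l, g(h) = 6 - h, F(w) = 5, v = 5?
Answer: -380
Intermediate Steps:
d(r, f) = 0
J(l, T) = 2*l (J(l, T) = l*(6 - 1*5) + l = l*(6 - 5) + l = l*1 + l = l + l = 2*l)
u = 10 (u = 0 + 5*2 = 0 + 10 = 10)
J(-19, -12)*u = (2*(-19))*10 = -38*10 = -380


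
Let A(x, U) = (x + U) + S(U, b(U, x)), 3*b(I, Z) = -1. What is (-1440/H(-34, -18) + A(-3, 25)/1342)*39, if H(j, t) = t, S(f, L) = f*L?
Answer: 4187573/1342 ≈ 3120.4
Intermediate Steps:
b(I, Z) = -⅓ (b(I, Z) = (⅓)*(-1) = -⅓)
S(f, L) = L*f
A(x, U) = x + 2*U/3 (A(x, U) = (x + U) - U/3 = (U + x) - U/3 = x + 2*U/3)
(-1440/H(-34, -18) + A(-3, 25)/1342)*39 = (-1440/(-18) + (-3 + (⅔)*25)/1342)*39 = (-1440*(-1/18) + (-3 + 50/3)*(1/1342))*39 = (80 + (41/3)*(1/1342))*39 = (80 + 41/4026)*39 = (322121/4026)*39 = 4187573/1342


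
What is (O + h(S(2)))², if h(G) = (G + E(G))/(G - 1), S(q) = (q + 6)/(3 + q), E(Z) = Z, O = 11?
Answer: 2401/9 ≈ 266.78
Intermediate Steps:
S(q) = (6 + q)/(3 + q)
h(G) = 2*G/(-1 + G) (h(G) = (G + G)/(G - 1) = (2*G)/(-1 + G) = 2*G/(-1 + G))
(O + h(S(2)))² = (11 + 2*((6 + 2)/(3 + 2))/(-1 + (6 + 2)/(3 + 2)))² = (11 + 2*(8/5)/(-1 + 8/5))² = (11 + 2*(8/5)/(⅗))² = (11 + 2*(8/5)*(5/3))² = (11 + 16/3)² = (49/3)² = 2401/9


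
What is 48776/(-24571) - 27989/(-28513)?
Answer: -703032369/700592923 ≈ -1.0035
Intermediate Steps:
48776/(-24571) - 27989/(-28513) = 48776*(-1/24571) - 27989*(-1/28513) = -48776/24571 + 27989/28513 = -703032369/700592923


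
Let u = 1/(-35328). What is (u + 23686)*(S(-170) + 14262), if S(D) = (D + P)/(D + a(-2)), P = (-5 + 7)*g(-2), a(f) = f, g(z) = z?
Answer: 342136342929111/1012736 ≈ 3.3783e+8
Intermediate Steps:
u = -1/35328 ≈ -2.8306e-5
P = -4 (P = (-5 + 7)*(-2) = 2*(-2) = -4)
S(D) = (-4 + D)/(-2 + D) (S(D) = (D - 4)/(D - 2) = (-4 + D)/(-2 + D))
(u + 23686)*(S(-170) + 14262) = (-1/35328 + 23686)*((-4 - 170)/(-2 - 170) + 14262) = 836779007*(-174/(-172) + 14262)/35328 = 836779007*(-1/172*(-174) + 14262)/35328 = 836779007*(87/86 + 14262)/35328 = (836779007/35328)*(1226619/86) = 342136342929111/1012736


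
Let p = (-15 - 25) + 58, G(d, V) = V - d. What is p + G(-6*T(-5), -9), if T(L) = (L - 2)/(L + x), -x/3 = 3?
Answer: 12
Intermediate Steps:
x = -9 (x = -3*3 = -9)
T(L) = (-2 + L)/(-9 + L) (T(L) = (L - 2)/(L - 9) = (-2 + L)/(-9 + L))
p = 18 (p = -40 + 58 = 18)
p + G(-6*T(-5), -9) = 18 + (-9 - (-6)*(-2 - 5)/(-9 - 5)) = 18 + (-9 - (-6)*-7/(-14)) = 18 + (-9 - (-6)*(-1/14*(-7))) = 18 + (-9 - (-6)/2) = 18 + (-9 - 1*(-3)) = 18 + (-9 + 3) = 18 - 6 = 12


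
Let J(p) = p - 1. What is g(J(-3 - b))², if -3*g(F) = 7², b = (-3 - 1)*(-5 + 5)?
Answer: 2401/9 ≈ 266.78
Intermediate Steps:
b = 0 (b = -4*0 = 0)
J(p) = -1 + p
g(F) = -49/3 (g(F) = -⅓*7² = -⅓*49 = -49/3)
g(J(-3 - b))² = (-49/3)² = 2401/9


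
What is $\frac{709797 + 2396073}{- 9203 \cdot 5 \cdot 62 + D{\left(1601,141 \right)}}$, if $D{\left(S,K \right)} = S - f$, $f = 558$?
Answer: $- \frac{1035290}{950629} \approx -1.0891$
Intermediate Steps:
$D{\left(S,K \right)} = -558 + S$ ($D{\left(S,K \right)} = S - 558 = -558 + S$)
$\frac{709797 + 2396073}{- 9203 \cdot 5 \cdot 62 + D{\left(1601,141 \right)}} = \frac{709797 + 2396073}{- 9203 \cdot 5 \cdot 62 + \left(-558 + 1601\right)} = \frac{3105870}{\left(-9203\right) 310 + 1043} = \frac{3105870}{-2852930 + 1043} = \frac{3105870}{-2851887} = 3105870 \left(- \frac{1}{2851887}\right) = - \frac{1035290}{950629}$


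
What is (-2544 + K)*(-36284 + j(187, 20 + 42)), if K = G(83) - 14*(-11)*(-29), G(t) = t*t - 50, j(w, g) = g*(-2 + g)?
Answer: 5568444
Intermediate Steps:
G(t) = -50 + t**2 (G(t) = t**2 - 50 = -50 + t**2)
K = 2373 (K = (-50 + 83**2) - 14*(-11)*(-29) = (-50 + 6889) + 154*(-29) = 6839 - 4466 = 2373)
(-2544 + K)*(-36284 + j(187, 20 + 42)) = (-2544 + 2373)*(-36284 + (20 + 42)*(-2 + (20 + 42))) = -171*(-36284 + 62*(-2 + 62)) = -171*(-36284 + 62*60) = -171*(-36284 + 3720) = -171*(-32564) = 5568444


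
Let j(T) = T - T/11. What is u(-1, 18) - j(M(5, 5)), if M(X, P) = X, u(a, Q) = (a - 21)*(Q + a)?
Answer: -4164/11 ≈ -378.55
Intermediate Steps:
u(a, Q) = (-21 + a)*(Q + a)
j(T) = 10*T/11 (j(T) = T - T/11 = 10*T/11)
u(-1, 18) - j(M(5, 5)) = ((-1)**2 - 21*18 - 21*(-1) + 18*(-1)) - 10*5/11 = (1 - 378 + 21 - 18) - 1*50/11 = -374 - 50/11 = -4164/11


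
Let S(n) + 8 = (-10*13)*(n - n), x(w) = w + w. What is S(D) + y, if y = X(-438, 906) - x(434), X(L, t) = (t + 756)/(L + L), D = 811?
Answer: -128173/146 ≈ -877.90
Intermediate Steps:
x(w) = 2*w
X(L, t) = (756 + t)/(2*L) (X(L, t) = (756 + t)/((2*L)) = (756 + t)*(1/(2*L)) = (756 + t)/(2*L))
S(n) = -8 (S(n) = -8 + (-10*13)*(n - n) = -8 - 130*0 = -8 + 0 = -8)
y = -127005/146 (y = (1/2)*(756 + 906)/(-438) - 2*434 = (1/2)*(-1/438)*1662 - 1*868 = -277/146 - 868 = -127005/146 ≈ -869.90)
S(D) + y = -8 - 127005/146 = -128173/146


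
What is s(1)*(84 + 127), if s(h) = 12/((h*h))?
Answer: 2532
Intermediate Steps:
s(h) = 12/h² (s(h) = 12/(h²) = 12/h²)
s(1)*(84 + 127) = (12/1²)*(84 + 127) = (12*1)*211 = 12*211 = 2532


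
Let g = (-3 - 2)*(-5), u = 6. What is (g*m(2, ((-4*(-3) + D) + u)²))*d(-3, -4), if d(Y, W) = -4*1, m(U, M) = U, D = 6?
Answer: -200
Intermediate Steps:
d(Y, W) = -4
g = 25 (g = -5*(-5) = 25)
(g*m(2, ((-4*(-3) + D) + u)²))*d(-3, -4) = (25*2)*(-4) = 50*(-4) = -200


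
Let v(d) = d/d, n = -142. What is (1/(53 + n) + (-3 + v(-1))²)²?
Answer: 126025/7921 ≈ 15.910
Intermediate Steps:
v(d) = 1
(1/(53 + n) + (-3 + v(-1))²)² = (1/(53 - 142) + (-3 + 1)²)² = (1/(-89) + (-2)²)² = (-1/89 + 4)² = (355/89)² = 126025/7921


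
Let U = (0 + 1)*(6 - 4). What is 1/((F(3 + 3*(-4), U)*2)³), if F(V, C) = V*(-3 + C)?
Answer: 1/5832 ≈ 0.00017147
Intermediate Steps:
U = 2 (U = 1*2 = 2)
1/((F(3 + 3*(-4), U)*2)³) = 1/((((3 + 3*(-4))*(-3 + 2))*2)³) = 1/((((3 - 12)*(-1))*2)³) = 1/((-9*(-1)*2)³) = 1/((9*2)³) = 1/(18³) = 1/5832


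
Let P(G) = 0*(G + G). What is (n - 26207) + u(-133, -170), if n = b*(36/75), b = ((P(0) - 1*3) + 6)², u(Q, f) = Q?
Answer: -658392/25 ≈ -26336.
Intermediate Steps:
P(G) = 0 (P(G) = 0*(2*G) = 0)
b = 9 (b = ((0 - 1*3) + 6)² = ((0 - 3) + 6)² = (-3 + 6)² = 3² = 9)
n = 108/25 (n = 9*(36/75) = 9*(36*(1/75)) = 9*(12/25) = 108/25 ≈ 4.3200)
(n - 26207) + u(-133, -170) = (108/25 - 26207) - 133 = -655067/25 - 133 = -658392/25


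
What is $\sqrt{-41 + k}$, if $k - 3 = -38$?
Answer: $2 i \sqrt{19} \approx 8.7178 i$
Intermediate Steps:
$k = -35$ ($k = 3 - 38 = -35$)
$\sqrt{-41 + k} = \sqrt{-41 - 35} = \sqrt{-76} = 2 i \sqrt{19}$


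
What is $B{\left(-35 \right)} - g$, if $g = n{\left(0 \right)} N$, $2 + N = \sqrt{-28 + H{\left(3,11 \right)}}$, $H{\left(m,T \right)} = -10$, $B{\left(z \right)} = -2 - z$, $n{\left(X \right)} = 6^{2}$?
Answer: $105 - 36 i \sqrt{38} \approx 105.0 - 221.92 i$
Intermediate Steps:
$n{\left(X \right)} = 36$
$N = -2 + i \sqrt{38}$ ($N = -2 + \sqrt{-28 - 10} = -2 + \sqrt{-38} = -2 + i \sqrt{38} \approx -2.0 + 6.1644 i$)
$g = -72 + 36 i \sqrt{38}$ ($g = 36 \left(-2 + i \sqrt{38}\right) = -72 + 36 i \sqrt{38} \approx -72.0 + 221.92 i$)
$B{\left(-35 \right)} - g = \left(-2 - -35\right) - \left(-72 + 36 i \sqrt{38}\right) = \left(-2 + 35\right) + \left(72 - 36 i \sqrt{38}\right) = 33 + \left(72 - 36 i \sqrt{38}\right) = 105 - 36 i \sqrt{38}$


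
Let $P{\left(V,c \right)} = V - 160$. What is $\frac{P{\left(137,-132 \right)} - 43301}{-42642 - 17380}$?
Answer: $\frac{21662}{30011} \approx 0.7218$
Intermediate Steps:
$P{\left(V,c \right)} = -160 + V$
$\frac{P{\left(137,-132 \right)} - 43301}{-42642 - 17380} = \frac{\left(-160 + 137\right) - 43301}{-42642 - 17380} = \frac{-23 - 43301}{-60022} = \left(-43324\right) \left(- \frac{1}{60022}\right) = \frac{21662}{30011}$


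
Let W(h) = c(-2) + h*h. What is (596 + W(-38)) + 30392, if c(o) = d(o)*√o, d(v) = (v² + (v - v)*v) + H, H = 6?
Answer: 32432 + 10*I*√2 ≈ 32432.0 + 14.142*I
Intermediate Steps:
d(v) = 6 + v² (d(v) = (v² + (v - v)*v) + 6 = (v² + 0*v) + 6 = (v² + 0) + 6 = v² + 6 = 6 + v²)
c(o) = √o*(6 + o²) (c(o) = (6 + o²)*√o = √o*(6 + o²))
W(h) = h² + 10*I*√2 (W(h) = √(-2)*(6 + (-2)²) + h*h = (I*√2)*(6 + 4) + h² = (I*√2)*10 + h² = 10*I*√2 + h² = h² + 10*I*√2)
(596 + W(-38)) + 30392 = (596 + ((-38)² + 10*I*√2)) + 30392 = (596 + (1444 + 10*I*√2)) + 30392 = (2040 + 10*I*√2) + 30392 = 32432 + 10*I*√2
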